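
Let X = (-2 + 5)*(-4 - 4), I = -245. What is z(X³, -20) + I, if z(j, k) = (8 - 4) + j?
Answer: -14065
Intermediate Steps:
X = -24 (X = 3*(-8) = -24)
z(j, k) = 4 + j
z(X³, -20) + I = (4 + (-24)³) - 245 = (4 - 13824) - 245 = -13820 - 245 = -14065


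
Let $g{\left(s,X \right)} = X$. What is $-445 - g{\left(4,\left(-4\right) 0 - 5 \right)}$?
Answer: $-440$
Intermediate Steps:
$-445 - g{\left(4,\left(-4\right) 0 - 5 \right)} = -445 - \left(\left(-4\right) 0 - 5\right) = -445 - \left(0 - 5\right) = -445 - -5 = -445 + 5 = -440$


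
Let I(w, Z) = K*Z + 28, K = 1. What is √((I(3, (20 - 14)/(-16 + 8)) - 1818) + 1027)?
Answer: I*√3055/2 ≈ 27.636*I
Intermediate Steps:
I(w, Z) = 28 + Z (I(w, Z) = 1*Z + 28 = Z + 28 = 28 + Z)
√((I(3, (20 - 14)/(-16 + 8)) - 1818) + 1027) = √(((28 + (20 - 14)/(-16 + 8)) - 1818) + 1027) = √(((28 + 6/(-8)) - 1818) + 1027) = √(((28 + 6*(-⅛)) - 1818) + 1027) = √(((28 - ¾) - 1818) + 1027) = √((109/4 - 1818) + 1027) = √(-7163/4 + 1027) = √(-3055/4) = I*√3055/2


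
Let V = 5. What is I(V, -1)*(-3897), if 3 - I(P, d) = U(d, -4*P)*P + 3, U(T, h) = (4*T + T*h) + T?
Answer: 292275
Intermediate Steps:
U(T, h) = 5*T + T*h
I(P, d) = -P*d*(5 - 4*P) (I(P, d) = 3 - ((d*(5 - 4*P))*P + 3) = 3 - (P*d*(5 - 4*P) + 3) = 3 - (3 + P*d*(5 - 4*P)) = 3 + (-3 - P*d*(5 - 4*P)) = -P*d*(5 - 4*P))
I(V, -1)*(-3897) = (5*(-1)*(-5 + 4*5))*(-3897) = (5*(-1)*(-5 + 20))*(-3897) = (5*(-1)*15)*(-3897) = -75*(-3897) = 292275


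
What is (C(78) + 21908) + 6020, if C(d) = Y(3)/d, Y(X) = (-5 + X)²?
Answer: 1089194/39 ≈ 27928.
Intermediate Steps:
C(d) = 4/d (C(d) = (-5 + 3)²/d = (-2)²/d = 4/d)
(C(78) + 21908) + 6020 = (4/78 + 21908) + 6020 = (4*(1/78) + 21908) + 6020 = (2/39 + 21908) + 6020 = 854414/39 + 6020 = 1089194/39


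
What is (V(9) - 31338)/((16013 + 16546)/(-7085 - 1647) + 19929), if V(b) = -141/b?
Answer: -48314156/30703671 ≈ -1.5736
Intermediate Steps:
(V(9) - 31338)/((16013 + 16546)/(-7085 - 1647) + 19929) = (-141/9 - 31338)/((16013 + 16546)/(-7085 - 1647) + 19929) = (-141*⅑ - 31338)/(32559/(-8732) + 19929) = (-47/3 - 31338)/(32559*(-1/8732) + 19929) = -94061/(3*(-32559/8732 + 19929)) = -94061/(3*173987469/8732) = -94061/3*8732/173987469 = -48314156/30703671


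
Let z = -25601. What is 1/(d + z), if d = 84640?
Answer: 1/59039 ≈ 1.6938e-5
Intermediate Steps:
1/(d + z) = 1/(84640 - 25601) = 1/59039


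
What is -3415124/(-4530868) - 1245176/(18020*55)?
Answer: -141062418523/280658954675 ≈ -0.50261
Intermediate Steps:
-3415124/(-4530868) - 1245176/(18020*55) = -3415124*(-1/4530868) - 1245176/991100 = 853781/1132717 - 1245176*1/991100 = 853781/1132717 - 311294/247775 = -141062418523/280658954675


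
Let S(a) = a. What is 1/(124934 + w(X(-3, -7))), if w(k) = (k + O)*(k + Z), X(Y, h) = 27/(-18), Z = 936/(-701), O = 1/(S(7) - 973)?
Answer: 225722/28201312973 ≈ 8.0040e-6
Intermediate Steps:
O = -1/966 (O = 1/(7 - 973) = 1/(-966) = -1/966 ≈ -0.0010352)
Z = -936/701 (Z = 936*(-1/701) = -936/701 ≈ -1.3352)
X(Y, h) = -3/2 (X(Y, h) = 27*(-1/18) = -3/2)
w(k) = (-936/701 + k)*(-1/966 + k) (w(k) = (k - 1/966)*(k - 936/701) = (-1/966 + k)*(-936/701 + k) = (-936/701 + k)*(-1/966 + k))
1/(124934 + w(X(-3, -7))) = 1/(124934 + (156/112861 + (-3/2)² - 904877/677166*(-3/2))) = 1/(124934 + (156/112861 + 9/4 + 904877/451444)) = 1/(124934 + 960625/225722) = 1/(28201312973/225722) = 225722/28201312973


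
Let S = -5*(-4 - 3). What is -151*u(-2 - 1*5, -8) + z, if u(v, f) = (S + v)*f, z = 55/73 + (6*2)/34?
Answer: 41976957/1241 ≈ 33825.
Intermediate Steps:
S = 35 (S = -5*(-7) = 35)
z = 1373/1241 (z = 55*(1/73) + 12*(1/34) = 55/73 + 6/17 = 1373/1241 ≈ 1.1064)
u(v, f) = f*(35 + v) (u(v, f) = (35 + v)*f = f*(35 + v))
-151*u(-2 - 1*5, -8) + z = -(-1208)*(35 + (-2 - 1*5)) + 1373/1241 = -(-1208)*(35 + (-2 - 5)) + 1373/1241 = -(-1208)*(35 - 7) + 1373/1241 = -(-1208)*28 + 1373/1241 = -151*(-224) + 1373/1241 = 33824 + 1373/1241 = 41976957/1241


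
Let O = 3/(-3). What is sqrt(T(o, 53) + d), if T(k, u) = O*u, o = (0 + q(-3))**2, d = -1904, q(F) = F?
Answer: I*sqrt(1957) ≈ 44.238*I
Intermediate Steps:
O = -1 (O = 3*(-1/3) = -1)
o = 9 (o = (0 - 3)**2 = (-3)**2 = 9)
T(k, u) = -u
sqrt(T(o, 53) + d) = sqrt(-1*53 - 1904) = sqrt(-53 - 1904) = sqrt(-1957) = I*sqrt(1957)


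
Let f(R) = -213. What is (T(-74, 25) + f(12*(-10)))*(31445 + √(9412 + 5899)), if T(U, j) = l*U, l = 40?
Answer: -99774985 - 3173*√15311 ≈ -1.0017e+8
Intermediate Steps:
T(U, j) = 40*U
(T(-74, 25) + f(12*(-10)))*(31445 + √(9412 + 5899)) = (40*(-74) - 213)*(31445 + √(9412 + 5899)) = (-2960 - 213)*(31445 + √15311) = -3173*(31445 + √15311) = -99774985 - 3173*√15311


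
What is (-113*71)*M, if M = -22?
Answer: 176506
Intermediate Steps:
(-113*71)*M = -113*71*(-22) = -8023*(-22) = 176506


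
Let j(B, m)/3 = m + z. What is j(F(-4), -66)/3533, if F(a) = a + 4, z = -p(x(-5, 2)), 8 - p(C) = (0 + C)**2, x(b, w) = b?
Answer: -147/3533 ≈ -0.041608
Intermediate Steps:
p(C) = 8 - C**2 (p(C) = 8 - (0 + C)**2 = 8 - C**2)
z = 17 (z = -(8 - 1*(-5)**2) = -(8 - 1*25) = -(8 - 25) = -1*(-17) = 17)
F(a) = 4 + a
j(B, m) = 51 + 3*m (j(B, m) = 3*(m + 17) = 3*(17 + m) = 51 + 3*m)
j(F(-4), -66)/3533 = (51 + 3*(-66))/3533 = (51 - 198)*(1/3533) = -147*1/3533 = -147/3533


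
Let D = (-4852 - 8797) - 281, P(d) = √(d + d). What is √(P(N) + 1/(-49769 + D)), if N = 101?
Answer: √(-63699 + 4057562601*√202)/63699 ≈ 3.7700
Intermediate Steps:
P(d) = √2*√d (P(d) = √(2*d) = √2*√d)
D = -13930 (D = -13649 - 281 = -13930)
√(P(N) + 1/(-49769 + D)) = √(√2*√101 + 1/(-49769 - 13930)) = √(√202 + 1/(-63699)) = √(√202 - 1/63699) = √(-1/63699 + √202)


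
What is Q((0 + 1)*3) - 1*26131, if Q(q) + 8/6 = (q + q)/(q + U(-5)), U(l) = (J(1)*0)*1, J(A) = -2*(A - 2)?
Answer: -78391/3 ≈ -26130.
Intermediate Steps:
J(A) = 4 - 2*A (J(A) = -2*(-2 + A) = 4 - 2*A)
U(l) = 0 (U(l) = ((4 - 2*1)*0)*1 = ((4 - 2)*0)*1 = (2*0)*1 = 0*1 = 0)
Q(q) = ⅔ (Q(q) = -4/3 + (q + q)/(q + 0) = -4/3 + (2*q)/q = -4/3 + 2 = ⅔)
Q((0 + 1)*3) - 1*26131 = ⅔ - 1*26131 = ⅔ - 26131 = -78391/3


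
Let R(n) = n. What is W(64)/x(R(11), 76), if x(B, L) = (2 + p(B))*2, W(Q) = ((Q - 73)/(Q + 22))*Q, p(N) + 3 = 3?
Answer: -72/43 ≈ -1.6744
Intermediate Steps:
p(N) = 0 (p(N) = -3 + 3 = 0)
W(Q) = Q*(-73 + Q)/(22 + Q) (W(Q) = ((-73 + Q)/(22 + Q))*Q = Q*(-73 + Q)/(22 + Q))
x(B, L) = 4 (x(B, L) = (2 + 0)*2 = 2*2 = 4)
W(64)/x(R(11), 76) = (64*(-73 + 64)/(22 + 64))/4 = (64*(-9)/86)*(¼) = (64*(1/86)*(-9))*(¼) = -288/43*¼ = -72/43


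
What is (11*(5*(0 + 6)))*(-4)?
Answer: -1320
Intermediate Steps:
(11*(5*(0 + 6)))*(-4) = (11*(5*6))*(-4) = (11*30)*(-4) = 330*(-4) = -1320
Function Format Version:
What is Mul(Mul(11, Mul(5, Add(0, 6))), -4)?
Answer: -1320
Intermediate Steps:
Mul(Mul(11, Mul(5, Add(0, 6))), -4) = Mul(Mul(11, Mul(5, 6)), -4) = Mul(Mul(11, 30), -4) = Mul(330, -4) = -1320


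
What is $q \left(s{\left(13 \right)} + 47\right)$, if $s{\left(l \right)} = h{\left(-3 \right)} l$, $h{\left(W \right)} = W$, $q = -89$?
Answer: $-712$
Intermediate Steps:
$s{\left(l \right)} = - 3 l$
$q \left(s{\left(13 \right)} + 47\right) = - 89 \left(\left(-3\right) 13 + 47\right) = - 89 \left(-39 + 47\right) = \left(-89\right) 8 = -712$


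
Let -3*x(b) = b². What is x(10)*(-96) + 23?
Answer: 3223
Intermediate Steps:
x(b) = -b²/3
x(10)*(-96) + 23 = -⅓*10²*(-96) + 23 = -⅓*100*(-96) + 23 = -100/3*(-96) + 23 = 3200 + 23 = 3223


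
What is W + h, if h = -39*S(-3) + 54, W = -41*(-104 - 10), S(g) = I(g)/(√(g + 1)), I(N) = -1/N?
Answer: 4728 + 13*I*√2/2 ≈ 4728.0 + 9.1924*I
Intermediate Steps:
S(g) = -1/(g*√(1 + g)) (S(g) = (-1/g)/(√(g + 1)) = (-1/g)/(√(1 + g)) = (-1/g)/√(1 + g) = -1/(g*√(1 + g)))
W = 4674 (W = -41*(-114) = 4674)
h = 54 + 13*I*√2/2 (h = -(-39)/((-3)*√(1 - 3)) + 54 = -(-39)*(-1)/(3*√(-2)) + 54 = -(-39)*(-1)*(-I*√2/2)/3 + 54 = -(-13)*I*√2/2 + 54 = 13*I*√2/2 + 54 = 54 + 13*I*√2/2 ≈ 54.0 + 9.1924*I)
W + h = 4674 + (54 + 13*I*√2/2) = 4728 + 13*I*√2/2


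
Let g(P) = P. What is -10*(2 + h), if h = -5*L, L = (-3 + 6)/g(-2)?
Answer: -95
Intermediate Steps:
L = -3/2 (L = (-3 + 6)/(-2) = 3*(-½) = -3/2 ≈ -1.5000)
h = 15/2 (h = -5*(-3/2) = 15/2 ≈ 7.5000)
-10*(2 + h) = -10*(2 + 15/2) = -10*19/2 = -95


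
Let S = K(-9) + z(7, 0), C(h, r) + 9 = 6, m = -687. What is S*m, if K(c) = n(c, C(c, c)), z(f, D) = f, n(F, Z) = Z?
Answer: -2748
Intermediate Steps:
C(h, r) = -3 (C(h, r) = -9 + 6 = -3)
K(c) = -3
S = 4 (S = -3 + 7 = 4)
S*m = 4*(-687) = -2748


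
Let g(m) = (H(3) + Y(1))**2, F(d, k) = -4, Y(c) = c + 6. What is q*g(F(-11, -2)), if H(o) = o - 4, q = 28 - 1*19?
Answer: 324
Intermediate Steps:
Y(c) = 6 + c
q = 9 (q = 28 - 19 = 9)
H(o) = -4 + o
g(m) = 36 (g(m) = ((-4 + 3) + (6 + 1))**2 = (-1 + 7)**2 = 6**2 = 36)
q*g(F(-11, -2)) = 9*36 = 324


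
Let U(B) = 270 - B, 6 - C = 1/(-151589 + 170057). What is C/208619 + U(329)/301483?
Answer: -193907339047/1161546373951236 ≈ -0.00016694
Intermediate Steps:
C = 110807/18468 (C = 6 - 1/(-151589 + 170057) = 6 - 1/18468 = 110807/18468 ≈ 5.9999)
C/208619 + U(329)/301483 = (110807/18468)/208619 + (270 - 1*329)/301483 = (110807/18468)*(1/208619) + (270 - 329)*(1/301483) = 110807/3852775692 - 59*1/301483 = 110807/3852775692 - 59/301483 = -193907339047/1161546373951236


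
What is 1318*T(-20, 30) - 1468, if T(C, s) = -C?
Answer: 24892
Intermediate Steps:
1318*T(-20, 30) - 1468 = 1318*(-1*(-20)) - 1468 = 1318*20 - 1468 = 26360 - 1468 = 24892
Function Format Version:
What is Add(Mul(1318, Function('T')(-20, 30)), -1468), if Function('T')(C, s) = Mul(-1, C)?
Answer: 24892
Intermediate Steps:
Add(Mul(1318, Function('T')(-20, 30)), -1468) = Add(Mul(1318, Mul(-1, -20)), -1468) = Add(Mul(1318, 20), -1468) = Add(26360, -1468) = 24892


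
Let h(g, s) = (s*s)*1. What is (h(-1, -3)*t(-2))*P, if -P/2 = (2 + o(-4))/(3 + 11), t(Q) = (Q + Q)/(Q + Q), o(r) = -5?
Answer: 27/7 ≈ 3.8571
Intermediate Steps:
h(g, s) = s² (h(g, s) = s²*1 = s²)
t(Q) = 1 (t(Q) = (2*Q)/((2*Q)) = (2*Q)*(1/(2*Q)) = 1)
P = 3/7 (P = -2*(2 - 5)/(3 + 11) = -(-6)/14 = -2*(-3/14) = 3/7 ≈ 0.42857)
(h(-1, -3)*t(-2))*P = ((-3)²*1)*(3/7) = (9*1)*(3/7) = 9*(3/7) = 27/7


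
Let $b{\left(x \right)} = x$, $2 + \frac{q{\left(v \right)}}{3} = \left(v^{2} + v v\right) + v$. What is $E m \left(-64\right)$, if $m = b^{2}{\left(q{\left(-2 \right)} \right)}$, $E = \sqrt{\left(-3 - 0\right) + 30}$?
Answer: $- 27648 \sqrt{3} \approx -47888.0$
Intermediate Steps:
$q{\left(v \right)} = -6 + 3 v + 6 v^{2}$ ($q{\left(v \right)} = -6 + 3 \left(\left(v^{2} + v v\right) + v\right) = -6 + 3 \left(\left(v^{2} + v^{2}\right) + v\right) = -6 + 3 \left(2 v^{2} + v\right) = -6 + 3 \left(v + 2 v^{2}\right) = -6 + \left(3 v + 6 v^{2}\right) = -6 + 3 v + 6 v^{2}$)
$E = 3 \sqrt{3}$ ($E = \sqrt{\left(-3 + 0\right) + 30} = \sqrt{-3 + 30} = \sqrt{27} = 3 \sqrt{3} \approx 5.1962$)
$m = 144$ ($m = \left(-6 + 3 \left(-2\right) + 6 \left(-2\right)^{2}\right)^{2} = \left(-6 - 6 + 6 \cdot 4\right)^{2} = \left(-6 - 6 + 24\right)^{2} = 12^{2} = 144$)
$E m \left(-64\right) = 3 \sqrt{3} \cdot 144 \left(-64\right) = 432 \sqrt{3} \left(-64\right) = - 27648 \sqrt{3}$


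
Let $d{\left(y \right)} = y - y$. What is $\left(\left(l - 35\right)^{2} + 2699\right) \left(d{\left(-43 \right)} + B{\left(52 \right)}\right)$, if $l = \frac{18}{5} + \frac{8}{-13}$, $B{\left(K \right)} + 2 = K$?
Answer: $\frac{31467672}{169} \approx 1.862 \cdot 10^{5}$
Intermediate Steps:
$B{\left(K \right)} = -2 + K$
$d{\left(y \right)} = 0$
$l = \frac{194}{65}$ ($l = 18 \cdot \frac{1}{5} + 8 \left(- \frac{1}{13}\right) = \frac{18}{5} - \frac{8}{13} = \frac{194}{65} \approx 2.9846$)
$\left(\left(l - 35\right)^{2} + 2699\right) \left(d{\left(-43 \right)} + B{\left(52 \right)}\right) = \left(\left(\frac{194}{65} - 35\right)^{2} + 2699\right) \left(0 + \left(-2 + 52\right)\right) = \left(\left(- \frac{2081}{65}\right)^{2} + 2699\right) \left(0 + 50\right) = \left(\frac{4330561}{4225} + 2699\right) 50 = \frac{15733836}{4225} \cdot 50 = \frac{31467672}{169}$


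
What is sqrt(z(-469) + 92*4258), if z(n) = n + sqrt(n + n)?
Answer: sqrt(391267 + I*sqrt(938)) ≈ 625.51 + 0.024*I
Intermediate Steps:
z(n) = n + sqrt(2)*sqrt(n) (z(n) = n + sqrt(2*n) = n + sqrt(2)*sqrt(n))
sqrt(z(-469) + 92*4258) = sqrt((-469 + sqrt(2)*sqrt(-469)) + 92*4258) = sqrt((-469 + sqrt(2)*(I*sqrt(469))) + 391736) = sqrt((-469 + I*sqrt(938)) + 391736) = sqrt(391267 + I*sqrt(938))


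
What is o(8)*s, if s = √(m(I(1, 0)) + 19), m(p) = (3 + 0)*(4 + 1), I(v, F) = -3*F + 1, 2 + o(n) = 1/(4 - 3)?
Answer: -√34 ≈ -5.8309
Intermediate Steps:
o(n) = -1 (o(n) = -2 + 1/(4 - 3) = -2 + 1/1 = -2 + 1 = -1)
I(v, F) = 1 - 3*F
m(p) = 15 (m(p) = 3*5 = 15)
s = √34 (s = √(15 + 19) = √34 ≈ 5.8309)
o(8)*s = -√34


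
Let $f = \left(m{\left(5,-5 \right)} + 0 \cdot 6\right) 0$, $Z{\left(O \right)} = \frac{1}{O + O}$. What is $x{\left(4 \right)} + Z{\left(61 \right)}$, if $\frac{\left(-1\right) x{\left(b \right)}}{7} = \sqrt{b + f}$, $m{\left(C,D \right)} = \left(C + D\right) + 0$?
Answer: $- \frac{1707}{122} \approx -13.992$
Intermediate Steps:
$Z{\left(O \right)} = \frac{1}{2 O}$
$m{\left(C,D \right)} = C + D$
$f = 0$ ($f = \left(\left(5 - 5\right) + 0 \cdot 6\right) 0 = \left(0 + 0\right) 0 = 0 \cdot 0 = 0$)
$x{\left(b \right)} = - 7 \sqrt{b}$ ($x{\left(b \right)} = - 7 \sqrt{b + 0} = - 7 \sqrt{b}$)
$x{\left(4 \right)} + Z{\left(61 \right)} = - 7 \sqrt{4} + \frac{1}{2 \cdot 61} = \left(-7\right) 2 + \frac{1}{2} \cdot \frac{1}{61} = -14 + \frac{1}{122} = - \frac{1707}{122}$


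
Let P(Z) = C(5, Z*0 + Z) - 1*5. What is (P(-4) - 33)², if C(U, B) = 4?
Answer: 1156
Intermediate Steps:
P(Z) = -1 (P(Z) = 4 - 1*5 = 4 - 5 = -1)
(P(-4) - 33)² = (-1 - 33)² = (-34)² = 1156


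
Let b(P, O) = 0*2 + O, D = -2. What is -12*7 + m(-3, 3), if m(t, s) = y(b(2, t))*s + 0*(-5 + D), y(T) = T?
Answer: -93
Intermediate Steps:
b(P, O) = O (b(P, O) = 0 + O = O)
m(t, s) = s*t (m(t, s) = t*s + 0*(-5 - 2) = s*t + 0*(-7) = s*t + 0 = s*t)
-12*7 + m(-3, 3) = -12*7 + 3*(-3) = -84 - 9 = -93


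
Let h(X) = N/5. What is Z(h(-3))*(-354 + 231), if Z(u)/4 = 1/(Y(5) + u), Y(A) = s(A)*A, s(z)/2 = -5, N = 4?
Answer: 10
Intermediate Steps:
s(z) = -10 (s(z) = 2*(-5) = -10)
Y(A) = -10*A
h(X) = ⅘ (h(X) = 4/5 = 4*(⅕) = ⅘)
Z(u) = 4/(-50 + u) (Z(u) = 4/(-10*5 + u) = 4/(-50 + u))
Z(h(-3))*(-354 + 231) = (4/(-50 + ⅘))*(-354 + 231) = (4/(-246/5))*(-123) = (4*(-5/246))*(-123) = -10/123*(-123) = 10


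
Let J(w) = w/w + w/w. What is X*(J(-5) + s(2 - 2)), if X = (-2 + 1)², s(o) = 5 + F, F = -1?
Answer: 6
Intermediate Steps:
J(w) = 2 (J(w) = 1 + 1 = 2)
s(o) = 4 (s(o) = 5 - 1 = 4)
X = 1 (X = (-1)² = 1)
X*(J(-5) + s(2 - 2)) = 1*(2 + 4) = 1*6 = 6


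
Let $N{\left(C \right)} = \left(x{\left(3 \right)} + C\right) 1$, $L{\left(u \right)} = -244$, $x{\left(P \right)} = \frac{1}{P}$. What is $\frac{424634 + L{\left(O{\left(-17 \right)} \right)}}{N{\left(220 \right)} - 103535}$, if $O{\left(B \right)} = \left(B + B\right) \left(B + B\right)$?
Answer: $- \frac{636585}{154972} \approx -4.1077$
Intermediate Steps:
$O{\left(B \right)} = 4 B^{2}$ ($O{\left(B \right)} = 2 B 2 B = 4 B^{2}$)
$N{\left(C \right)} = \frac{1}{3} + C$ ($N{\left(C \right)} = \left(\frac{1}{3} + C\right) 1 = \frac{1}{3} + C$)
$\frac{424634 + L{\left(O{\left(-17 \right)} \right)}}{N{\left(220 \right)} - 103535} = \frac{424634 - 244}{\left(\frac{1}{3} + 220\right) - 103535} = \frac{424390}{\frac{661}{3} - 103535} = \frac{424390}{- \frac{309944}{3}} = 424390 \left(- \frac{3}{309944}\right) = - \frac{636585}{154972}$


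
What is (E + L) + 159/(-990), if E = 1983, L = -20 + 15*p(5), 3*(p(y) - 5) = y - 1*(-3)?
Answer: 685687/330 ≈ 2077.8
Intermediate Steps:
p(y) = 6 + y/3 (p(y) = 5 + (y - 1*(-3))/3 = 5 + (y + 3)/3 = 5 + (3 + y)/3 = 5 + (1 + y/3) = 6 + y/3)
L = 95 (L = -20 + 15*(6 + (1/3)*5) = -20 + 15*(6 + 5/3) = -20 + 15*(23/3) = -20 + 115 = 95)
(E + L) + 159/(-990) = (1983 + 95) + 159/(-990) = 2078 + 159*(-1/990) = 2078 - 53/330 = 685687/330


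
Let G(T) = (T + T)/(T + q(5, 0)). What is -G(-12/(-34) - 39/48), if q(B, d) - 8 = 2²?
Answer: 250/3139 ≈ 0.079643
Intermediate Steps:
q(B, d) = 12 (q(B, d) = 8 + 2² = 8 + 4 = 12)
G(T) = 2*T/(12 + T) (G(T) = (T + T)/(T + 12) = (2*T)/(12 + T) = 2*T/(12 + T))
-G(-12/(-34) - 39/48) = -2*(-12/(-34) - 39/48)/(12 + (-12/(-34) - 39/48)) = -2*(-12*(-1/34) - 39*1/48)/(12 + (-12*(-1/34) - 39*1/48)) = -2*(6/17 - 13/16)/(12 + (6/17 - 13/16)) = -2*(-125)/(272*(12 - 125/272)) = -2*(-125)/(272*3139/272) = -2*(-125)*272/(272*3139) = -1*(-250/3139) = 250/3139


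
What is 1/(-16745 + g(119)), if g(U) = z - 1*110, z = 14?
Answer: -1/16841 ≈ -5.9379e-5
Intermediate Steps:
g(U) = -96 (g(U) = 14 - 1*110 = 14 - 110 = -96)
1/(-16745 + g(119)) = 1/(-16745 - 96) = 1/(-16841) = -1/16841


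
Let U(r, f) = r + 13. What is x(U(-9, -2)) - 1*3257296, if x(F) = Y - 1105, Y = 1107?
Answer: -3257294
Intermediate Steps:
U(r, f) = 13 + r
x(F) = 2 (x(F) = 1107 - 1105 = 2)
x(U(-9, -2)) - 1*3257296 = 2 - 1*3257296 = 2 - 3257296 = -3257294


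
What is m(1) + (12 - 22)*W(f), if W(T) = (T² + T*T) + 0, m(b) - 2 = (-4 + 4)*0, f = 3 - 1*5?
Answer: -78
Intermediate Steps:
f = -2 (f = 3 - 5 = -2)
m(b) = 2 (m(b) = 2 + (-4 + 4)*0 = 2 + 0*0 = 2 + 0 = 2)
W(T) = 2*T² (W(T) = (T² + T²) + 0 = 2*T² + 0 = 2*T²)
m(1) + (12 - 22)*W(f) = 2 + (12 - 22)*(2*(-2)²) = 2 - 20*4 = 2 - 10*8 = 2 - 80 = -78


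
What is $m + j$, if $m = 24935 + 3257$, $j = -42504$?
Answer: $-14312$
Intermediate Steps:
$m = 28192$
$m + j = 28192 - 42504 = -14312$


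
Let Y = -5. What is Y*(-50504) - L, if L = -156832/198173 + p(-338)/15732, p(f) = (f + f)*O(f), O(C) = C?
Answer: 196807023342830/779414409 ≈ 2.5251e+5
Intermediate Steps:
p(f) = 2*f² (p(f) = (f + f)*f = (2*f)*f = 2*f²)
L = 10703217850/779414409 (L = -156832/198173 + (2*(-338)²)/15732 = -156832*1/198173 + (2*114244)*(1/15732) = -156832/198173 + 228488*(1/15732) = -156832/198173 + 57122/3933 = 10703217850/779414409 ≈ 13.732)
Y*(-50504) - L = -5*(-50504) - 1*10703217850/779414409 = 252520 - 10703217850/779414409 = 196807023342830/779414409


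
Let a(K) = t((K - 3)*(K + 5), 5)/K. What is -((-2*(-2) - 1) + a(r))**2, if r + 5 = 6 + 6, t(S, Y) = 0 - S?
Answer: -729/49 ≈ -14.878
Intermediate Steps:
t(S, Y) = -S
r = 7 (r = -5 + (6 + 6) = -5 + 12 = 7)
a(K) = -(-3 + K)*(5 + K)/K (a(K) = (-(K - 3)*(K + 5))/K = (-(-3 + K)*(5 + K))/K = -(-3 + K)*(5 + K)/K)
-((-2*(-2) - 1) + a(r))**2 = -((-2*(-2) - 1) + (-2 - 1*7 + 15/7))**2 = -((4 - 1) + (-2 - 7 + 15*(1/7)))**2 = -(3 + (-2 - 7 + 15/7))**2 = -(3 - 48/7)**2 = -(-27/7)**2 = -1*729/49 = -729/49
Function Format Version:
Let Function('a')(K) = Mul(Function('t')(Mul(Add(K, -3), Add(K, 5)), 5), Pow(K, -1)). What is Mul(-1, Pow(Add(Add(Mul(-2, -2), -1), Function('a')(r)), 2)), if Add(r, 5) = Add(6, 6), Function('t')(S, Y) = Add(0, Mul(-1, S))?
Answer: Rational(-729, 49) ≈ -14.878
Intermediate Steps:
Function('t')(S, Y) = Mul(-1, S)
r = 7 (r = Add(-5, Add(6, 6)) = Add(-5, 12) = 7)
Function('a')(K) = Mul(-1, Pow(K, -1), Add(-3, K), Add(5, K)) (Function('a')(K) = Mul(Mul(-1, Mul(Add(K, -3), Add(K, 5))), Pow(K, -1)) = Mul(Mul(-1, Mul(Add(-3, K), Add(5, K))), Pow(K, -1)) = Mul(Mul(-1, Add(-3, K), Add(5, K)), Pow(K, -1)) = Mul(-1, Pow(K, -1), Add(-3, K), Add(5, K)))
Mul(-1, Pow(Add(Add(Mul(-2, -2), -1), Function('a')(r)), 2)) = Mul(-1, Pow(Add(Add(Mul(-2, -2), -1), Add(-2, Mul(-1, 7), Mul(15, Pow(7, -1)))), 2)) = Mul(-1, Pow(Add(Add(4, -1), Add(-2, -7, Mul(15, Rational(1, 7)))), 2)) = Mul(-1, Pow(Add(3, Add(-2, -7, Rational(15, 7))), 2)) = Mul(-1, Pow(Add(3, Rational(-48, 7)), 2)) = Mul(-1, Pow(Rational(-27, 7), 2)) = Mul(-1, Rational(729, 49)) = Rational(-729, 49)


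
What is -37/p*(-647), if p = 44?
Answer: 23939/44 ≈ 544.07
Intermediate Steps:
-37/p*(-647) = -37/44*(-647) = 23939/44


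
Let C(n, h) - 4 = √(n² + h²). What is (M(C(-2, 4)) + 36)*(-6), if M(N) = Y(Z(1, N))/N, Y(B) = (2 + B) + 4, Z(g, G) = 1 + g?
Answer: -168 - 24*√5 ≈ -221.67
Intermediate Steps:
C(n, h) = 4 + √(h² + n²) (C(n, h) = 4 + √(n² + h²) = 4 + √(h² + n²))
Y(B) = 6 + B
M(N) = 8/N (M(N) = (6 + (1 + 1))/N = (6 + 2)/N = 8/N)
(M(C(-2, 4)) + 36)*(-6) = (8/(4 + √(4² + (-2)²)) + 36)*(-6) = (8/(4 + √(16 + 4)) + 36)*(-6) = (8/(4 + √20) + 36)*(-6) = (8/(4 + 2*√5) + 36)*(-6) = (36 + 8/(4 + 2*√5))*(-6) = -216 - 48/(4 + 2*√5)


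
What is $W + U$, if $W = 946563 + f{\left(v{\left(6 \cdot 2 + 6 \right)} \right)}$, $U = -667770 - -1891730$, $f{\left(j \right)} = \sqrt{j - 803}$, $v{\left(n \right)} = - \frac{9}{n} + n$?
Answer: $2170523 + \frac{i \sqrt{3142}}{2} \approx 2.1705 \cdot 10^{6} + 28.027 i$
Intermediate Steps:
$v{\left(n \right)} = n - \frac{9}{n}$
$f{\left(j \right)} = \sqrt{-803 + j}$
$U = 1223960$ ($U = -667770 + 1891730 = 1223960$)
$W = 946563 + \frac{i \sqrt{3142}}{2}$ ($W = 946563 + \sqrt{-803 + \left(\left(6 \cdot 2 + 6\right) - \frac{9}{6 \cdot 2 + 6}\right)} = 946563 + \sqrt{-803 + \left(\left(12 + 6\right) - \frac{9}{12 + 6}\right)} = 946563 + \sqrt{-803 + \left(18 - \frac{9}{18}\right)} = 946563 + \sqrt{-803 + \left(18 - \frac{1}{2}\right)} = 946563 + \sqrt{-803 + \frac{35}{2}} = 946563 + \sqrt{- \frac{1571}{2}} = 946563 + \frac{i \sqrt{3142}}{2} \approx 9.4656 \cdot 10^{5} + 28.027 i$)
$W + U = \left(946563 + \frac{i \sqrt{3142}}{2}\right) + 1223960 = 2170523 + \frac{i \sqrt{3142}}{2}$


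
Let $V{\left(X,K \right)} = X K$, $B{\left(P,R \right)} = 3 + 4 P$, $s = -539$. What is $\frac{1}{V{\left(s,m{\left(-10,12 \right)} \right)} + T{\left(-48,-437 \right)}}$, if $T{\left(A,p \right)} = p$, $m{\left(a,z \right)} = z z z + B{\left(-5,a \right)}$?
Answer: $- \frac{1}{922666} \approx -1.0838 \cdot 10^{-6}$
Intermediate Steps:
$m{\left(a,z \right)} = -17 + z^{3}$ ($m{\left(a,z \right)} = z z z + \left(3 + 4 \left(-5\right)\right) = z^{2} z + \left(3 - 20\right) = z^{3} - 17 = -17 + z^{3}$)
$V{\left(X,K \right)} = K X$
$\frac{1}{V{\left(s,m{\left(-10,12 \right)} \right)} + T{\left(-48,-437 \right)}} = \frac{1}{\left(-17 + 12^{3}\right) \left(-539\right) - 437} = \frac{1}{\left(-17 + 1728\right) \left(-539\right) - 437} = \frac{1}{1711 \left(-539\right) - 437} = \frac{1}{-922229 - 437} = \frac{1}{-922666} = - \frac{1}{922666}$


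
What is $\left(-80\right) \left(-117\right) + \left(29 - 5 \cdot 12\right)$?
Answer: $9329$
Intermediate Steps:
$\left(-80\right) \left(-117\right) + \left(29 - 5 \cdot 12\right) = 9360 + \left(29 - 60\right) = 9360 - 31 = 9329$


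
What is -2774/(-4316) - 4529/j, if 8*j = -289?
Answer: 78589499/623662 ≈ 126.01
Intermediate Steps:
j = -289/8 (j = (⅛)*(-289) = -289/8 ≈ -36.125)
-2774/(-4316) - 4529/j = -2774/(-4316) - 4529/(-289/8) = -2774*(-1/4316) - 4529*(-8/289) = 1387/2158 + 36232/289 = 78589499/623662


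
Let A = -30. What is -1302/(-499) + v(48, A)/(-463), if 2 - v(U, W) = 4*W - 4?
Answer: 539952/231037 ≈ 2.3371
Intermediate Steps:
v(U, W) = 6 - 4*W (v(U, W) = 2 - (4*W - 4) = 2 - (-4 + 4*W) = 2 + (4 - 4*W) = 6 - 4*W)
-1302/(-499) + v(48, A)/(-463) = -1302/(-499) + (6 - 4*(-30))/(-463) = -1302*(-1/499) + (6 + 120)*(-1/463) = 1302/499 + 126*(-1/463) = 1302/499 - 126/463 = 539952/231037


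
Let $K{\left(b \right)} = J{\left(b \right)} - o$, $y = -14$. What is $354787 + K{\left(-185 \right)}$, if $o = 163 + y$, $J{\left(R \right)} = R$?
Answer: $354453$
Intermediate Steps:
$o = 149$ ($o = 163 - 14 = 149$)
$K{\left(b \right)} = -149 + b$ ($K{\left(b \right)} = b - 149 = -149 + b$)
$354787 + K{\left(-185 \right)} = 354787 - 334 = 354453$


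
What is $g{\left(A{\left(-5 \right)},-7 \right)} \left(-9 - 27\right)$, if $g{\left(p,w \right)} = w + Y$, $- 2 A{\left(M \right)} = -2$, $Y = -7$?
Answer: $504$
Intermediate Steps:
$A{\left(M \right)} = 1$ ($A{\left(M \right)} = \left(- \frac{1}{2}\right) \left(-2\right) = 1$)
$g{\left(p,w \right)} = -7 + w$ ($g{\left(p,w \right)} = w - 7 = -7 + w$)
$g{\left(A{\left(-5 \right)},-7 \right)} \left(-9 - 27\right) = \left(-7 - 7\right) \left(-9 - 27\right) = \left(-14\right) \left(-36\right) = 504$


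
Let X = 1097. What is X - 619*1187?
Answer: -733656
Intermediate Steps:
X - 619*1187 = 1097 - 619*1187 = 1097 - 734753 = -733656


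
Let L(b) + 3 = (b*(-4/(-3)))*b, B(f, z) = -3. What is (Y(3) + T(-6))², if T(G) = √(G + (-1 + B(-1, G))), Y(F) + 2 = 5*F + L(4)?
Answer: 8746/9 + 188*I*√10/3 ≈ 971.78 + 198.17*I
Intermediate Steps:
L(b) = -3 + 4*b²/3 (L(b) = -3 + (b*(-4/(-3)))*b = -3 + (b*(-4*(-⅓)))*b = -3 + (b*(4/3))*b = -3 + (4*b/3)*b = -3 + 4*b²/3)
Y(F) = 49/3 + 5*F (Y(F) = -2 + (5*F + (-3 + (4/3)*4²)) = -2 + (5*F + (-3 + (4/3)*16)) = -2 + (5*F + (-3 + 64/3)) = -2 + (5*F + 55/3) = -2 + (55/3 + 5*F) = 49/3 + 5*F)
T(G) = √(-4 + G) (T(G) = √(G + (-1 - 3)) = √(G - 4) = √(-4 + G))
(Y(3) + T(-6))² = ((49/3 + 5*3) + √(-4 - 6))² = ((49/3 + 15) + √(-10))² = (94/3 + I*√10)²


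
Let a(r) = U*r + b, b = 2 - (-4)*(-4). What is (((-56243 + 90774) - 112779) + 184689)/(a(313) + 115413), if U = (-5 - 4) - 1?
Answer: 106441/112269 ≈ 0.94809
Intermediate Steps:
U = -10 (U = -9 - 1 = -10)
b = -14 (b = 2 - 1*16 = 2 - 16 = -14)
a(r) = -14 - 10*r (a(r) = -10*r - 14 = -14 - 10*r)
(((-56243 + 90774) - 112779) + 184689)/(a(313) + 115413) = (((-56243 + 90774) - 112779) + 184689)/((-14 - 10*313) + 115413) = ((34531 - 112779) + 184689)/((-14 - 3130) + 115413) = (-78248 + 184689)/(-3144 + 115413) = 106441/112269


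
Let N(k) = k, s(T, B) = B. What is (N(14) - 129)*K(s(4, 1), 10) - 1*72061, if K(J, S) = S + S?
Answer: -74361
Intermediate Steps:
K(J, S) = 2*S
(N(14) - 129)*K(s(4, 1), 10) - 1*72061 = (14 - 129)*(2*10) - 1*72061 = -115*20 - 72061 = -2300 - 72061 = -74361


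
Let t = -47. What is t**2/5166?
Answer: 2209/5166 ≈ 0.42760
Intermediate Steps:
t**2/5166 = (-47)**2/5166 = 2209*(1/5166) = 2209/5166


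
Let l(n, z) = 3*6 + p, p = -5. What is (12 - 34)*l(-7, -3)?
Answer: -286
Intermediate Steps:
l(n, z) = 13 (l(n, z) = 3*6 - 5 = 18 - 5 = 13)
(12 - 34)*l(-7, -3) = (12 - 34)*13 = -22*13 = -286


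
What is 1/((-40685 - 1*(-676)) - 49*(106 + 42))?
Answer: -1/47261 ≈ -2.1159e-5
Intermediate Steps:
1/((-40685 - 1*(-676)) - 49*(106 + 42)) = 1/((-40685 + 676) - 49*148) = 1/(-40009 - 7252) = 1/(-47261) = -1/47261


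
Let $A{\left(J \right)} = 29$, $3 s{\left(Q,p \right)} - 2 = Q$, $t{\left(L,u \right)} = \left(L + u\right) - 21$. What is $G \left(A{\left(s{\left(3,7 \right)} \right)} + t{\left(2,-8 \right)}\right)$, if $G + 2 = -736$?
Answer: $-1476$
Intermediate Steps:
$G = -738$ ($G = -2 - 736 = -738$)
$t{\left(L,u \right)} = -21 + L + u$
$s{\left(Q,p \right)} = \frac{2}{3} + \frac{Q}{3}$
$G \left(A{\left(s{\left(3,7 \right)} \right)} + t{\left(2,-8 \right)}\right) = - 738 \left(29 - 27\right) = \left(-738\right) 2 = -1476$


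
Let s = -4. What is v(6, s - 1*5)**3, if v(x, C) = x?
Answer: 216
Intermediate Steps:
v(6, s - 1*5)**3 = 6**3 = 216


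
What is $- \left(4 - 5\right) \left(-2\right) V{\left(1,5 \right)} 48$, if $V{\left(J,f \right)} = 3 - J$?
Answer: $-192$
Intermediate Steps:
$- \left(4 - 5\right) \left(-2\right) V{\left(1,5 \right)} 48 = - \left(4 - 5\right) \left(-2\right) \left(3 - 1\right) 48 = - \left(-1\right) \left(-2\right) \left(3 - 1\right) 48 = \left(-1\right) 2 \cdot 2 \cdot 48 = \left(-2\right) 2 \cdot 48 = \left(-4\right) 48 = -192$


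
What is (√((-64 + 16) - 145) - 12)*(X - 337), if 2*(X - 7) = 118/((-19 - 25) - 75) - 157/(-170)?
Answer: 2356443/595 - 785481*I*√193/2380 ≈ 3960.4 - 4585.0*I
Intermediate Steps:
X = 16579/2380 (X = 7 + (118/((-19 - 25) - 75) - 157/(-170))/2 = 7 + (118/(-44 - 75) - 157*(-1/170))/2 = 7 + (118/(-119) + 157/170)/2 = 7 + (118*(-1/119) + 157/170)/2 = 7 + (-118/119 + 157/170)/2 = 7 + (½)*(-81/1190) = 7 - 81/2380 = 16579/2380 ≈ 6.9660)
(√((-64 + 16) - 145) - 12)*(X - 337) = (√((-64 + 16) - 145) - 12)*(16579/2380 - 337) = (√(-48 - 145) - 12)*(-785481/2380) = (√(-193) - 12)*(-785481/2380) = (I*√193 - 12)*(-785481/2380) = (-12 + I*√193)*(-785481/2380) = 2356443/595 - 785481*I*√193/2380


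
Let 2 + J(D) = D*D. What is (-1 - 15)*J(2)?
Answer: -32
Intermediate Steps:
J(D) = -2 + D² (J(D) = -2 + D*D = -2 + D²)
(-1 - 15)*J(2) = (-1 - 15)*(-2 + 2²) = -16*(-2 + 4) = -16*2 = -32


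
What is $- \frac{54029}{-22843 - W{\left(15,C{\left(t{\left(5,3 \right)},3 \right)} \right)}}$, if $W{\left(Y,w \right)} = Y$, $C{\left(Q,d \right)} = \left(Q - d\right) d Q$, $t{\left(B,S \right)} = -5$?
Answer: $\frac{54029}{22858} \approx 2.3637$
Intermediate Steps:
$C{\left(Q,d \right)} = Q d \left(Q - d\right)$ ($C{\left(Q,d \right)} = d \left(Q - d\right) Q = Q d \left(Q - d\right)$)
$- \frac{54029}{-22843 - W{\left(15,C{\left(t{\left(5,3 \right)},3 \right)} \right)}} = - \frac{54029}{-22843 - 15} = - \frac{54029}{-22858} = \left(-54029\right) \left(- \frac{1}{22858}\right) = \frac{54029}{22858}$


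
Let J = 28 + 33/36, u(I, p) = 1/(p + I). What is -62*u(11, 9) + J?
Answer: 1549/60 ≈ 25.817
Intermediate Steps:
u(I, p) = 1/(I + p)
J = 347/12 (J = 28 + 33*(1/36) = 28 + 11/12 = 347/12 ≈ 28.917)
-62*u(11, 9) + J = -62/(11 + 9) + 347/12 = -62/20 + 347/12 = -62*1/20 + 347/12 = -31/10 + 347/12 = 1549/60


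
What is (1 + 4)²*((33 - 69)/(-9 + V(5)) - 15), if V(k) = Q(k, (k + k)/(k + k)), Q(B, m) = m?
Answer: -525/2 ≈ -262.50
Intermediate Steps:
V(k) = 1 (V(k) = (k + k)/(k + k) = (2*k)/((2*k)) = (2*k)*(1/(2*k)) = 1)
(1 + 4)²*((33 - 69)/(-9 + V(5)) - 15) = (1 + 4)²*((33 - 69)/(-9 + 1) - 15) = 5²*(-36/(-8) - 15) = 25*(-36*(-⅛) - 15) = 25*(9/2 - 15) = 25*(-21/2) = -525/2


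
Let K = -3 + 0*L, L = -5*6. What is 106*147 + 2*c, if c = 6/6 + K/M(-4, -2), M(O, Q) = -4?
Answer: 31171/2 ≈ 15586.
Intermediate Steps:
L = -30
K = -3 (K = -3 + 0*(-30) = -3 + 0 = -3)
c = 7/4 (c = 6/6 - 3/(-4) = 6*(⅙) - 3*(-¼) = 1 + ¾ = 7/4 ≈ 1.7500)
106*147 + 2*c = 106*147 + 2*(7/4) = 15582 + 7/2 = 31171/2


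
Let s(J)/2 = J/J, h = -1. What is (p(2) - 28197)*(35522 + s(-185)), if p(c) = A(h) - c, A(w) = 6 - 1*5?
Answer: -1001705752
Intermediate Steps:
s(J) = 2 (s(J) = 2*(J/J) = 2*1 = 2)
A(w) = 1 (A(w) = 6 - 5 = 1)
p(c) = 1 - c
(p(2) - 28197)*(35522 + s(-185)) = ((1 - 1*2) - 28197)*(35522 + 2) = ((1 - 2) - 28197)*35524 = (-1 - 28197)*35524 = -28198*35524 = -1001705752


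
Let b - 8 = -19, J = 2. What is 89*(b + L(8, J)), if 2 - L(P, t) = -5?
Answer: -356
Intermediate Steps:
L(P, t) = 7 (L(P, t) = 2 - 1*(-5) = 2 + 5 = 7)
b = -11 (b = 8 - 19 = -11)
89*(b + L(8, J)) = 89*(-11 + 7) = 89*(-4) = -356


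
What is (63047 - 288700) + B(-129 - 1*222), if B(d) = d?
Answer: -226004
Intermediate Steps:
(63047 - 288700) + B(-129 - 1*222) = (63047 - 288700) + (-129 - 1*222) = -225653 + (-129 - 222) = -225653 - 351 = -226004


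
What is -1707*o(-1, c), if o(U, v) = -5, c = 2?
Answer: 8535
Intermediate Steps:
-1707*o(-1, c) = -1707*(-5) = 8535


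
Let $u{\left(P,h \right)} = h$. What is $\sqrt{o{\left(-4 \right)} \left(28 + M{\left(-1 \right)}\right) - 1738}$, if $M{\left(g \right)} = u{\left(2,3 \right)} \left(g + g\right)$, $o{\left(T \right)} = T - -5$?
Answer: $2 i \sqrt{429} \approx 41.425 i$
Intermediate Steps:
$o{\left(T \right)} = 5 + T$ ($o{\left(T \right)} = T + 5 = 5 + T$)
$M{\left(g \right)} = 6 g$ ($M{\left(g \right)} = 3 \left(g + g\right) = 3 \cdot 2 g = 6 g$)
$\sqrt{o{\left(-4 \right)} \left(28 + M{\left(-1 \right)}\right) - 1738} = \sqrt{\left(5 - 4\right) \left(28 + 6 \left(-1\right)\right) - 1738} = \sqrt{1 \left(28 - 6\right) - 1738} = \sqrt{1 \cdot 22 - 1738} = \sqrt{22 - 1738} = \sqrt{-1716} = 2 i \sqrt{429}$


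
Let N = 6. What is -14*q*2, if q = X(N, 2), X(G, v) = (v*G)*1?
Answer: -336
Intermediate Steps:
X(G, v) = G*v (X(G, v) = (G*v)*1 = G*v)
q = 12 (q = 6*2 = 12)
-14*q*2 = -14*12*2 = -168*2 = -336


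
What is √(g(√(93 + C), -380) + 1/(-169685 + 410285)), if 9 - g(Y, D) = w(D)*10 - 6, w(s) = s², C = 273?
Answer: I*√835899235143594/24060 ≈ 1201.7*I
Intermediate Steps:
g(Y, D) = 15 - 10*D² (g(Y, D) = 9 - (D²*10 - 6) = 9 - (10*D² - 6) = 9 - (-6 + 10*D²) = 9 + (6 - 10*D²) = 15 - 10*D²)
√(g(√(93 + C), -380) + 1/(-169685 + 410285)) = √((15 - 10*(-380)²) + 1/(-169685 + 410285)) = √((15 - 10*144400) + 1/240600) = √((15 - 1444000) + 1/240600) = √(-1443985 + 1/240600) = √(-347422790999/240600) = I*√835899235143594/24060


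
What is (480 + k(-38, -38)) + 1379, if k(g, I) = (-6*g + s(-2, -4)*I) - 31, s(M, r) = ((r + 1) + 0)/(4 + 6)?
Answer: 10337/5 ≈ 2067.4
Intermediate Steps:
s(M, r) = ⅒ + r/10 (s(M, r) = ((1 + r) + 0)/10 = (1 + r)*(⅒) = ⅒ + r/10)
k(g, I) = -31 - 6*g - 3*I/10 (k(g, I) = (-6*g + (⅒ + (⅒)*(-4))*I) - 31 = (-6*g + (⅒ - ⅖)*I) - 31 = (-6*g - 3*I/10) - 31 = -31 - 6*g - 3*I/10)
(480 + k(-38, -38)) + 1379 = (480 + (-31 - 6*(-38) - 3/10*(-38))) + 1379 = (480 + (-31 + 228 + 57/5)) + 1379 = (480 + 1042/5) + 1379 = 3442/5 + 1379 = 10337/5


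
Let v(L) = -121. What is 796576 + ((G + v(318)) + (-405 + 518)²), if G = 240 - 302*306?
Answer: 717052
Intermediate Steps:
G = -92172 (G = 240 - 92412 = -92172)
796576 + ((G + v(318)) + (-405 + 518)²) = 796576 + ((-92172 - 121) + (-405 + 518)²) = 796576 + (-92293 + 113²) = 796576 + (-92293 + 12769) = 796576 - 79524 = 717052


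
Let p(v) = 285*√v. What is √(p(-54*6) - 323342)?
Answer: √(-323342 + 5130*I) ≈ 4.511 + 568.65*I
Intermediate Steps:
√(p(-54*6) - 323342) = √(285*√(-54*6) - 323342) = √(285*√(-324) - 323342) = √(285*(18*I) - 323342) = √(5130*I - 323342) = √(-323342 + 5130*I)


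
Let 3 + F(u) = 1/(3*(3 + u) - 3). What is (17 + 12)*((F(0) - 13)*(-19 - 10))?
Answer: 79895/6 ≈ 13316.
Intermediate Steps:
F(u) = -3 + 1/(6 + 3*u) (F(u) = -3 + 1/(3*(3 + u) - 3) = -3 + 1/((9 + 3*u) - 3) = -3 + 1/(6 + 3*u))
(17 + 12)*((F(0) - 13)*(-19 - 10)) = (17 + 12)*(((-17 - 9*0)/(3*(2 + 0)) - 13)*(-19 - 10)) = 29*(((⅓)*(-17 + 0)/2 - 13)*(-29)) = 29*(((⅓)*(½)*(-17) - 13)*(-29)) = 29*((-17/6 - 13)*(-29)) = 29*(-95/6*(-29)) = 29*(2755/6) = 79895/6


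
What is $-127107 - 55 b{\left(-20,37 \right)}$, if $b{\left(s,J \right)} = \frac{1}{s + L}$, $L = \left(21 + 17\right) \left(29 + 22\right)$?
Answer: $- \frac{243791281}{1918} \approx -1.2711 \cdot 10^{5}$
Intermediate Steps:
$L = 1938$ ($L = 38 \cdot 51 = 1938$)
$b{\left(s,J \right)} = \frac{1}{1938 + s}$ ($b{\left(s,J \right)} = \frac{1}{s + 1938} = \frac{1}{1938 + s}$)
$-127107 - 55 b{\left(-20,37 \right)} = -127107 - \frac{55}{1938 - 20} = -127107 - \frac{55}{1918} = - \frac{243791281}{1918}$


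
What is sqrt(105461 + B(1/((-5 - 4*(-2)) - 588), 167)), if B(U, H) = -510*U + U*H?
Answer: 2*sqrt(1002544205)/195 ≈ 324.75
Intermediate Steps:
B(U, H) = -510*U + H*U
sqrt(105461 + B(1/((-5 - 4*(-2)) - 588), 167)) = sqrt(105461 + (-510 + 167)/((-5 - 4*(-2)) - 588)) = sqrt(105461 - 343/((-5 + 8) - 588)) = sqrt(105461 - 343/(3 - 588)) = sqrt(105461 - 343/(-585)) = sqrt(105461 - 1/585*(-343)) = sqrt(105461 + 343/585) = sqrt(61695028/585) = 2*sqrt(1002544205)/195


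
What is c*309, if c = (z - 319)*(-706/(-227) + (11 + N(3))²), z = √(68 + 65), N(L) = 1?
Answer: -3291679974/227 + 10318746*√133/227 ≈ -1.3977e+7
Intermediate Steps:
z = √133 ≈ 11.533
c = -10652686/227 + 33394*√133/227 (c = (√133 - 319)*(-706/(-227) + (11 + 1)²) = (-319 + √133)*(-706*(-1/227) + 12²) = (-319 + √133)*(706/227 + 144) = (-319 + √133)*(33394/227) = -10652686/227 + 33394*√133/227 ≈ -45232.)
c*309 = (-10652686/227 + 33394*√133/227)*309 = -3291679974/227 + 10318746*√133/227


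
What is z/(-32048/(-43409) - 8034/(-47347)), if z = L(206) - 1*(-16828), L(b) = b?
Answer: 17504870206191/933062281 ≈ 18761.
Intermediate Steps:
z = 17034 (z = 206 - 1*(-16828) = 206 + 16828 = 17034)
z/(-32048/(-43409) - 8034/(-47347)) = 17034/(-32048/(-43409) - 8034/(-47347)) = 17034/(-32048*(-1/43409) - 8034*(-1/47347)) = 17034/(32048/43409 + 8034/47347) = 17034/(1866124562/2055285923) = 17034*(2055285923/1866124562) = 17504870206191/933062281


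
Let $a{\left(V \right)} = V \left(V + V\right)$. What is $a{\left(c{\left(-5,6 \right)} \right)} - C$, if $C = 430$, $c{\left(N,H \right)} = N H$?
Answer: $1370$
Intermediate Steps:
$c{\left(N,H \right)} = H N$
$a{\left(V \right)} = 2 V^{2}$ ($a{\left(V \right)} = V 2 V = 2 V^{2}$)
$a{\left(c{\left(-5,6 \right)} \right)} - C = 2 \left(6 \left(-5\right)\right)^{2} - 430 = 2 \left(-30\right)^{2} - 430 = 2 \cdot 900 - 430 = 1800 - 430 = 1370$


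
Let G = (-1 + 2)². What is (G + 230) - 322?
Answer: -91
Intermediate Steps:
G = 1 (G = 1² = 1)
(G + 230) - 322 = (1 + 230) - 322 = 231 - 322 = -91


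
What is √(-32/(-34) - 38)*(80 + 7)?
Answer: 261*I*√1190/17 ≈ 529.62*I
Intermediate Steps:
√(-32/(-34) - 38)*(80 + 7) = √(-32*(-1/34) - 38)*87 = √(16/17 - 38)*87 = √(-630/17)*87 = (3*I*√1190/17)*87 = 261*I*√1190/17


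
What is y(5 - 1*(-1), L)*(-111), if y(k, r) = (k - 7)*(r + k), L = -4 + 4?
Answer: 666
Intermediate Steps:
L = 0
y(k, r) = (-7 + k)*(k + r)
y(5 - 1*(-1), L)*(-111) = ((5 - 1*(-1))**2 - 7*(5 - 1*(-1)) - 7*0 + (5 - 1*(-1))*0)*(-111) = ((5 + 1)**2 - 7*(5 + 1) + 0 + (5 + 1)*0)*(-111) = (6**2 - 7*6 + 0 + 6*0)*(-111) = (36 - 42 + 0 + 0)*(-111) = -6*(-111) = 666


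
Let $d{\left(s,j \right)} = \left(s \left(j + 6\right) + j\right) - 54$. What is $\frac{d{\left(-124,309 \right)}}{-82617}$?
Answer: $\frac{12935}{27539} \approx 0.4697$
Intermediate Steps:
$d{\left(s,j \right)} = -54 + j + s \left(6 + j\right)$ ($d{\left(s,j \right)} = \left(s \left(6 + j\right) + j\right) - 54 = \left(j + s \left(6 + j\right)\right) - 54 = -54 + j + s \left(6 + j\right)$)
$\frac{d{\left(-124,309 \right)}}{-82617} = \frac{-54 + 309 + 6 \left(-124\right) + 309 \left(-124\right)}{-82617} = \left(-54 + 309 - 744 - 38316\right) \left(- \frac{1}{82617}\right) = \left(-38805\right) \left(- \frac{1}{82617}\right) = \frac{12935}{27539}$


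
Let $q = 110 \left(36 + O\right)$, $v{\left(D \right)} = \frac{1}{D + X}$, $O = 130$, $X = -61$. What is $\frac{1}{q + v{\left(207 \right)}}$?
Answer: $\frac{146}{2665961} \approx 5.4765 \cdot 10^{-5}$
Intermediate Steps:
$v{\left(D \right)} = \frac{1}{-61 + D}$ ($v{\left(D \right)} = \frac{1}{D - 61} = \frac{1}{-61 + D}$)
$q = 18260$ ($q = 110 \left(36 + 130\right) = 110 \cdot 166 = 18260$)
$\frac{1}{q + v{\left(207 \right)}} = \frac{1}{18260 + \frac{1}{-61 + 207}} = \frac{1}{18260 + \frac{1}{146}} = \frac{1}{\frac{2665961}{146}} = \frac{146}{2665961}$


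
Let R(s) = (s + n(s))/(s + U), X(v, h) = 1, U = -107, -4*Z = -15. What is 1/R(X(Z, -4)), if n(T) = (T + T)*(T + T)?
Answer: -106/5 ≈ -21.200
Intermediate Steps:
Z = 15/4 (Z = -1/4*(-15) = 15/4 ≈ 3.7500)
n(T) = 4*T**2 (n(T) = (2*T)*(2*T) = 4*T**2)
R(s) = (s + 4*s**2)/(-107 + s) (R(s) = (s + 4*s**2)/(s - 107) = (s + 4*s**2)/(-107 + s))
1/R(X(Z, -4)) = 1/(1*(1 + 4*1)/(-107 + 1)) = 1/(1*(1 + 4)/(-106)) = 1/(1*(-1/106)*5) = 1/(-5/106) = -106/5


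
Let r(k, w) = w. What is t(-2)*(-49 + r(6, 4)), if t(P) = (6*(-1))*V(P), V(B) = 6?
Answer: 1620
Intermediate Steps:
t(P) = -36 (t(P) = (6*(-1))*6 = -6*6 = -36)
t(-2)*(-49 + r(6, 4)) = -36*(-49 + 4) = -36*(-45) = 1620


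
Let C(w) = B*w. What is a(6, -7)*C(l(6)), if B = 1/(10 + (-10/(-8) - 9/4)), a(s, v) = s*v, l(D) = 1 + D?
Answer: -98/3 ≈ -32.667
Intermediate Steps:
B = ⅑ (B = 1/(10 + (-10*(-⅛) - 9*¼)) = 1/(10 + (5/4 - 9/4)) = 1/(10 - 1) = 1/9 = ⅑ ≈ 0.11111)
C(w) = w/9
a(6, -7)*C(l(6)) = (6*(-7))*((1 + 6)/9) = -14*7/3 = -42*7/9 = -98/3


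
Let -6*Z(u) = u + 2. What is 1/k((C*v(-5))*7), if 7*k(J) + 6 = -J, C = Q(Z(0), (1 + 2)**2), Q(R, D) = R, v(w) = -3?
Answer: -7/13 ≈ -0.53846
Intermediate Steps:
Z(u) = -1/3 - u/6 (Z(u) = -(u + 2)/6 = -(2 + u)/6 = -1/3 - u/6)
C = -1/3 (C = -1/3 - 1/6*0 = -1/3 + 0 = -1/3 ≈ -0.33333)
k(J) = -6/7 - J/7 (k(J) = -6/7 + (-J)/7 = -6/7 - J/7)
1/k((C*v(-5))*7) = 1/(-6/7 - (-1/3*(-3))*7/7) = 1/(-6/7 - 7/7) = 1/(-6/7 - 1/7*7) = 1/(-6/7 - 1) = 1/(-13/7) = -7/13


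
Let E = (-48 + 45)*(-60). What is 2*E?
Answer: 360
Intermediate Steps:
E = 180 (E = -3*(-60) = 180)
2*E = 2*180 = 360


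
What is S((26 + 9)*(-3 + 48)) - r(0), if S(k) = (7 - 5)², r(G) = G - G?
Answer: 4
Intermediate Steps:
r(G) = 0
S(k) = 4 (S(k) = 2² = 4)
S((26 + 9)*(-3 + 48)) - r(0) = 4 - 1*0 = 4 + 0 = 4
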